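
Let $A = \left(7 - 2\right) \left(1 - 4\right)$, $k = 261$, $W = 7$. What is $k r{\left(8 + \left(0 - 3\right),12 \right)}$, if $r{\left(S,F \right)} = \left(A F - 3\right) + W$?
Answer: $-45936$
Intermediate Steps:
$A = -15$ ($A = 5 \left(-3\right) = -15$)
$r{\left(S,F \right)} = 4 - 15 F$ ($r{\left(S,F \right)} = \left(- 15 F - 3\right) + 7 = \left(-3 - 15 F\right) + 7 = 4 - 15 F$)
$k r{\left(8 + \left(0 - 3\right),12 \right)} = 261 \left(4 - 180\right) = 261 \left(-176\right) = -45936$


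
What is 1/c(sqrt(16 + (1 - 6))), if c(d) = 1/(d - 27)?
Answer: -27 + sqrt(11) ≈ -23.683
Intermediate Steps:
c(d) = 1/(-27 + d)
1/c(sqrt(16 + (1 - 6))) = 1/(1/(-27 + sqrt(16 + (1 - 6)))) = 1/(1/(-27 + sqrt(16 - 5))) = 1/(1/(-27 + sqrt(11))) = -27 + sqrt(11)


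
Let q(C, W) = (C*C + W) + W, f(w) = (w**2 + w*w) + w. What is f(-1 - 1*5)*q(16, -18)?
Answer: 14520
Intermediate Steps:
f(w) = w + 2*w**2 (f(w) = (w**2 + w**2) + w = 2*w**2 + w = w + 2*w**2)
q(C, W) = C**2 + 2*W (q(C, W) = (C**2 + W) + W = (W + C**2) + W = C**2 + 2*W)
f(-1 - 1*5)*q(16, -18) = ((-1 - 1*5)*(1 + 2*(-1 - 1*5)))*(16**2 + 2*(-18)) = ((-1 - 5)*(1 + 2*(-1 - 5)))*(256 - 36) = -6*(1 + 2*(-6))*220 = -6*(1 - 12)*220 = -6*(-11)*220 = 66*220 = 14520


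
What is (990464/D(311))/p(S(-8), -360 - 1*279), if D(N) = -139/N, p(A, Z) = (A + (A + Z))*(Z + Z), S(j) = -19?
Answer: -154017152/60131817 ≈ -2.5613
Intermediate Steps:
p(A, Z) = 2*Z*(Z + 2*A) (p(A, Z) = (Z + 2*A)*(2*Z) = 2*Z*(Z + 2*A))
(990464/D(311))/p(S(-8), -360 - 1*279) = (990464/((-139/311)))/((2*(-360 - 1*279)*((-360 - 1*279) + 2*(-19)))) = (990464/((-139*1/311)))/((2*(-360 - 279)*((-360 - 279) - 38))) = (990464/(-139/311))/((2*(-639)*(-639 - 38))) = (990464*(-311/139))/((2*(-639)*(-677))) = -308034304/139/865206 = -308034304/139*1/865206 = -154017152/60131817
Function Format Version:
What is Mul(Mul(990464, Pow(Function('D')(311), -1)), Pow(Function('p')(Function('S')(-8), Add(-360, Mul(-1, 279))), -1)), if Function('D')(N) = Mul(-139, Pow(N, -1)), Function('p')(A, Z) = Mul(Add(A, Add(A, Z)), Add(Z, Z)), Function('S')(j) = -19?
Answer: Rational(-154017152, 60131817) ≈ -2.5613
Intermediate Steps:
Function('p')(A, Z) = Mul(2, Z, Add(Z, Mul(2, A))) (Function('p')(A, Z) = Mul(Add(Z, Mul(2, A)), Mul(2, Z)) = Mul(2, Z, Add(Z, Mul(2, A))))
Mul(Mul(990464, Pow(Function('D')(311), -1)), Pow(Function('p')(Function('S')(-8), Add(-360, Mul(-1, 279))), -1)) = Mul(Mul(990464, Pow(Mul(-139, Pow(311, -1)), -1)), Pow(Mul(2, Add(-360, Mul(-1, 279)), Add(Add(-360, Mul(-1, 279)), Mul(2, -19))), -1)) = Mul(Mul(990464, Pow(Mul(-139, Rational(1, 311)), -1)), Pow(Mul(2, Add(-360, -279), Add(Add(-360, -279), -38)), -1)) = Mul(Mul(990464, Pow(Rational(-139, 311), -1)), Pow(Mul(2, -639, Add(-639, -38)), -1)) = Mul(Mul(990464, Rational(-311, 139)), Pow(Mul(2, -639, -677), -1)) = Mul(Rational(-308034304, 139), Pow(865206, -1)) = Mul(Rational(-308034304, 139), Rational(1, 865206)) = Rational(-154017152, 60131817)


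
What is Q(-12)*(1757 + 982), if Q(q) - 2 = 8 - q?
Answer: 60258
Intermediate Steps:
Q(q) = 10 - q (Q(q) = 2 + (8 - q) = 10 - q)
Q(-12)*(1757 + 982) = (10 - 1*(-12))*(1757 + 982) = (10 + 12)*2739 = 22*2739 = 60258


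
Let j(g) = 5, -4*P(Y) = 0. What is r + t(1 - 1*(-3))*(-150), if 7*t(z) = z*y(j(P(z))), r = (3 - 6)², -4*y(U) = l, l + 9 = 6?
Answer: -387/7 ≈ -55.286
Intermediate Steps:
l = -3 (l = -9 + 6 = -3)
P(Y) = 0 (P(Y) = -¼*0 = 0)
y(U) = ¾ (y(U) = -¼*(-3) = ¾)
r = 9 (r = (-3)² = 9)
t(z) = 3*z/28 (t(z) = (z*(¾))/7 = (3*z/4)/7 = 3*z/28)
r + t(1 - 1*(-3))*(-150) = 9 + (3*(1 - 1*(-3))/28)*(-150) = 9 + (3*(1 + 3)/28)*(-150) = 9 + ((3/28)*4)*(-150) = 9 + (3/7)*(-150) = 9 - 450/7 = -387/7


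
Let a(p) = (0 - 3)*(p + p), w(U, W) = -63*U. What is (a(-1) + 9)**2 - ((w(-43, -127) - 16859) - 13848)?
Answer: 28223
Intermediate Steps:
a(p) = -6*p
(a(-1) + 9)**2 - ((w(-43, -127) - 16859) - 13848) = (-6*(-1) + 9)**2 - ((-63*(-43) - 16859) - 13848) = (6 + 9)**2 - ((2709 - 16859) - 13848) = 15**2 - (-14150 - 13848) = 225 - 1*(-27998) = 225 + 27998 = 28223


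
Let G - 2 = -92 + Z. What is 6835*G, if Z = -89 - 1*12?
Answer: -1305485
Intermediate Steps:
Z = -101 (Z = -89 - 12 = -101)
G = -191 (G = 2 + (-92 - 101) = 2 - 193 = -191)
6835*G = 6835*(-191) = -1305485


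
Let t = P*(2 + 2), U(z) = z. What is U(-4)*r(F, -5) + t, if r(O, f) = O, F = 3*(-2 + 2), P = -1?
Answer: -4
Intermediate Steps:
F = 0 (F = 3*0 = 0)
t = -4 (t = -(2 + 2) = -1*4 = -4)
U(-4)*r(F, -5) + t = -4*0 - 4 = 0 - 4 = -4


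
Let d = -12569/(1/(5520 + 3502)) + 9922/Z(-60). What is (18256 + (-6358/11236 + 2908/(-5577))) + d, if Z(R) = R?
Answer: -8880893283089743/78328965 ≈ -1.1338e+8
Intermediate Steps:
d = -3401930501/30 (d = -12569/(1/(5520 + 3502)) + 9922/(-60) = -12569/(1/9022) + 9922*(-1/60) = -12569/1/9022 - 4961/30 = -12569*9022 - 4961/30 = -113397518 - 4961/30 = -3401930501/30 ≈ -1.1340e+8)
(18256 + (-6358/11236 + 2908/(-5577))) + d = (18256 + (-6358/11236 + 2908/(-5577))) - 3401930501/30 = (18256 + (-6358*1/11236 + 2908*(-1/5577))) - 3401930501/30 = (18256 + (-3179/5618 - 2908/5577)) - 3401930501/30 = (18256 - 34066427/31331586) - 3401930501/30 = 571955367589/31331586 - 3401930501/30 = -8880893283089743/78328965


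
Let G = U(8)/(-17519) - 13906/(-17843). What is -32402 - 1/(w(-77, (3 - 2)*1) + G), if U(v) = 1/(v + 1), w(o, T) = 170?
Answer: -15567789193889039/480457576093 ≈ -32402.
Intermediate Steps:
U(v) = 1/(1 + v)
G = 2192555083/2813323653 (G = 1/((1 + 8)*(-17519)) - 13906/(-17843) = -1/17519/9 - 13906*(-1/17843) = (1/9)*(-1/17519) + 13906/17843 = -1/157671 + 13906/17843 = 2192555083/2813323653 ≈ 0.77935)
-32402 - 1/(w(-77, (3 - 2)*1) + G) = -32402 - 1/(170 + 2192555083/2813323653) = -32402 - 1/480457576093/2813323653 = -32402 - 1*2813323653/480457576093 = -32402 - 2813323653/480457576093 = -15567789193889039/480457576093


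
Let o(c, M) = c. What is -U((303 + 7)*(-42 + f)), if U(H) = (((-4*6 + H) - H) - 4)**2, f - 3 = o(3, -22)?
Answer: -784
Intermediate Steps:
f = 6 (f = 3 + 3 = 6)
U(H) = 784 (U(H) = (((-24 + H) - H) - 4)**2 = (-24 - 4)**2 = (-28)**2 = 784)
-U((303 + 7)*(-42 + f)) = -1*784 = -784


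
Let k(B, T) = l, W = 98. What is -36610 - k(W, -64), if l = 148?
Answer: -36758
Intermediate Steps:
k(B, T) = 148
-36610 - k(W, -64) = -36610 - 1*148 = -36610 - 148 = -36758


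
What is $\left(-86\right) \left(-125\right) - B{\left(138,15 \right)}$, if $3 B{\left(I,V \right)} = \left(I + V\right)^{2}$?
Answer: $2947$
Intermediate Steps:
$B{\left(I,V \right)} = \frac{\left(I + V\right)^{2}}{3}$
$\left(-86\right) \left(-125\right) - B{\left(138,15 \right)} = \left(-86\right) \left(-125\right) - \frac{\left(138 + 15\right)^{2}}{3} = 10750 - \frac{153^{2}}{3} = 10750 - \frac{1}{3} \cdot 23409 = 10750 - 7803 = 2947$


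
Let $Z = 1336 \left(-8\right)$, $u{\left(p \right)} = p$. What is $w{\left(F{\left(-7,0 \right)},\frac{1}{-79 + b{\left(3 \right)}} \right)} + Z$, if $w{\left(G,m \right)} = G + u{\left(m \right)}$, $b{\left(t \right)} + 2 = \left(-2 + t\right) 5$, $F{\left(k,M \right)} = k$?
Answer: $- \frac{812821}{76} \approx -10695.0$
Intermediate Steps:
$b{\left(t \right)} = -12 + 5 t$ ($b{\left(t \right)} = -2 + \left(-2 + t\right) 5 = -2 + \left(-10 + 5 t\right) = -12 + 5 t$)
$Z = -10688$
$w{\left(G,m \right)} = G + m$
$w{\left(F{\left(-7,0 \right)},\frac{1}{-79 + b{\left(3 \right)}} \right)} + Z = \left(-7 + \frac{1}{-79 + \left(-12 + 5 \cdot 3\right)}\right) - 10688 = \left(-7 + \frac{1}{-79 + \left(-12 + 15\right)}\right) - 10688 = \left(-7 + \frac{1}{-79 + 3}\right) - 10688 = \left(-7 + \frac{1}{-76}\right) - 10688 = \left(-7 - \frac{1}{76}\right) - 10688 = - \frac{533}{76} - 10688 = - \frac{812821}{76}$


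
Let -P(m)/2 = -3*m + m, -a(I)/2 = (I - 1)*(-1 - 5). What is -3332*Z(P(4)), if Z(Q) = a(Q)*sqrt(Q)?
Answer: -2399040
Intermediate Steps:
a(I) = -12 + 12*I (a(I) = -2*(I - 1)*(-1 - 5) = -2*(-1 + I)*(-6) = -2*(6 - 6*I) = -12 + 12*I)
P(m) = 4*m (P(m) = -2*(-3*m + m) = -(-4)*m = 4*m)
Z(Q) = sqrt(Q)*(-12 + 12*Q) (Z(Q) = (-12 + 12*Q)*sqrt(Q) = sqrt(Q)*(-12 + 12*Q))
-3332*Z(P(4)) = -39984*sqrt(4*4)*(-1 + 4*4) = -39984*sqrt(16)*(-1 + 16) = -39984*4*15 = -3332*720 = -2399040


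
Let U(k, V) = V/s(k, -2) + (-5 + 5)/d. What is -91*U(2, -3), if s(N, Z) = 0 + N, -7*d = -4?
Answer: 273/2 ≈ 136.50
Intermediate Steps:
d = 4/7 (d = -⅐*(-4) = 4/7 ≈ 0.57143)
s(N, Z) = N
U(k, V) = V/k (U(k, V) = V/k + (-5 + 5)/(4/7) = V/k + 0*(7/4) = V/k + 0 = V/k)
-91*U(2, -3) = -(-273)/2 = -91*(-3/2) = 273/2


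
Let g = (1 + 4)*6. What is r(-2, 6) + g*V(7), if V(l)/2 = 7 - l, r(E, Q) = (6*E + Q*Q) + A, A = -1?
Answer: 23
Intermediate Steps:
r(E, Q) = -1 + Q**2 + 6*E (r(E, Q) = (6*E + Q*Q) - 1 = (6*E + Q**2) - 1 = (Q**2 + 6*E) - 1 = -1 + Q**2 + 6*E)
g = 30 (g = 5*6 = 30)
V(l) = 14 - 2*l (V(l) = 2*(7 - l) = 14 - 2*l)
r(-2, 6) + g*V(7) = (-1 + 6**2 + 6*(-2)) + 30*(14 - 2*7) = (-1 + 36 - 12) + 30*(14 - 14) = 23 + 30*0 = 23 + 0 = 23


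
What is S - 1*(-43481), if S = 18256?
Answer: 61737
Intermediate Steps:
S - 1*(-43481) = 18256 - 1*(-43481) = 18256 + 43481 = 61737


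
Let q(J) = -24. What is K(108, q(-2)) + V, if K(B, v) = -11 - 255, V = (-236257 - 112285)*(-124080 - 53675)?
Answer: 61955082944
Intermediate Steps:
V = 61955083210 (V = -348542*(-177755) = 61955083210)
K(B, v) = -266
K(108, q(-2)) + V = -266 + 61955083210 = 61955082944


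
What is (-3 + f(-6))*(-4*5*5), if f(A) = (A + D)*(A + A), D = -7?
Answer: -15300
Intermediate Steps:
f(A) = 2*A*(-7 + A) (f(A) = (A - 7)*(A + A) = (-7 + A)*(2*A) = 2*A*(-7 + A))
(-3 + f(-6))*(-4*5*5) = (-3 + 2*(-6)*(-7 - 6))*(-4*5*5) = (-3 + 2*(-6)*(-13))*(-20*5) = (-3 + 156)*(-100) = 153*(-100) = -15300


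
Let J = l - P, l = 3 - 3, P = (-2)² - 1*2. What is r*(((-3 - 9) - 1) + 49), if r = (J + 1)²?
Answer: 36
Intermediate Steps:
P = 2 (P = 4 - 2 = 2)
l = 0
J = -2 (J = 0 - 1*2 = 0 - 2 = -2)
r = 1 (r = (-2 + 1)² = (-1)² = 1)
r*(((-3 - 9) - 1) + 49) = 1*(((-3 - 9) - 1) + 49) = 1*((-12 - 1) + 49) = 1*(-13 + 49) = 1*36 = 36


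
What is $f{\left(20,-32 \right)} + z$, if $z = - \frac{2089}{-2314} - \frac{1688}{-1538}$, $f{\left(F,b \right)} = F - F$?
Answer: $\frac{3559457}{1779466} \approx 2.0003$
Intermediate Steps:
$f{\left(F,b \right)} = 0$
$z = \frac{3559457}{1779466}$ ($z = \left(-2089\right) \left(- \frac{1}{2314}\right) - - \frac{844}{769} = \frac{2089}{2314} + \frac{844}{769} = \frac{3559457}{1779466} \approx 2.0003$)
$f{\left(20,-32 \right)} + z = 0 + \frac{3559457}{1779466} = \frac{3559457}{1779466}$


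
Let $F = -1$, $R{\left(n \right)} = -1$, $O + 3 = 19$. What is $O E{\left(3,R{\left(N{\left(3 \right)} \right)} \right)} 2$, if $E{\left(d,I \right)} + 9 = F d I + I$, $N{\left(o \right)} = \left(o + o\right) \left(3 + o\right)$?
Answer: $-224$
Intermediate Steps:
$O = 16$ ($O = -3 + 19 = 16$)
$N{\left(o \right)} = 2 o \left(3 + o\right)$
$E{\left(d,I \right)} = -9 + I - I d$ ($E{\left(d,I \right)} = -9 + \left(- d I + I\right) = -9 - \left(- I + I d\right) = -9 + I - I d$)
$O E{\left(3,R{\left(N{\left(3 \right)} \right)} \right)} 2 = 16 \left(-9 - 1 - \left(-1\right) 3\right) 2 = 16 \left(-9 - 1 + 3\right) 2 = 16 \left(-7\right) 2 = \left(-112\right) 2 = -224$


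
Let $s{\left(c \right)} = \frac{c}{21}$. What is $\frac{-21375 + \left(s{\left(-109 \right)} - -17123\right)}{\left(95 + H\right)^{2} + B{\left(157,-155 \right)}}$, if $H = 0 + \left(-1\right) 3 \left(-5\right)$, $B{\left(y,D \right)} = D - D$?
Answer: $- \frac{89401}{254100} \approx -0.35183$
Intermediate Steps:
$s{\left(c \right)} = \frac{c}{21}$ ($s{\left(c \right)} = c \frac{1}{21} = \frac{c}{21}$)
$B{\left(y,D \right)} = 0$
$H = 15$ ($H = 0 - -15 = 0 + 15 = 15$)
$\frac{-21375 + \left(s{\left(-109 \right)} - -17123\right)}{\left(95 + H\right)^{2} + B{\left(157,-155 \right)}} = \frac{-21375 + \left(\frac{1}{21} \left(-109\right) - -17123\right)}{\left(95 + 15\right)^{2} + 0} = \frac{-21375 + \left(- \frac{109}{21} + 17123\right)}{110^{2} + 0} = \frac{-21375 + \frac{359474}{21}}{12100 + 0} = - \frac{89401}{21 \cdot 12100} = \left(- \frac{89401}{21}\right) \frac{1}{12100} = - \frac{89401}{254100}$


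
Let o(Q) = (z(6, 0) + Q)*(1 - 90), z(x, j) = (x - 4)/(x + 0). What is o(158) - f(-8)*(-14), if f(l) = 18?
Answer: -41519/3 ≈ -13840.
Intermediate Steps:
z(x, j) = (-4 + x)/x
o(Q) = -89/3 - 89*Q (o(Q) = ((-4 + 6)/6 + Q)*(1 - 90) = ((⅙)*2 + Q)*(-89) = (⅓ + Q)*(-89) = -89/3 - 89*Q)
o(158) - f(-8)*(-14) = (-89/3 - 89*158) - 18*(-14) = (-89/3 - 14062) - 1*(-252) = -42275/3 + 252 = -41519/3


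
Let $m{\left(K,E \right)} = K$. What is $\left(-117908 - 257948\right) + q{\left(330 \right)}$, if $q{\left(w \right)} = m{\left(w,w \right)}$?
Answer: $-375526$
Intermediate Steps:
$q{\left(w \right)} = w$
$\left(-117908 - 257948\right) + q{\left(330 \right)} = \left(-117908 - 257948\right) + 330 = -375856 + 330 = -375526$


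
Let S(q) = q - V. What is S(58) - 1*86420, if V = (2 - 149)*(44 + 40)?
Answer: -74014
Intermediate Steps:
V = -12348 (V = -147*84 = -12348)
S(q) = 12348 + q (S(q) = q - 1*(-12348) = q + 12348 = 12348 + q)
S(58) - 1*86420 = (12348 + 58) - 1*86420 = 12406 - 86420 = -74014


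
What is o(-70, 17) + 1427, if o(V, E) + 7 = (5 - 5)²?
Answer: 1420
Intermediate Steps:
o(V, E) = -7 (o(V, E) = -7 + (5 - 5)² = -7 + 0² = -7 + 0 = -7)
o(-70, 17) + 1427 = -7 + 1427 = 1420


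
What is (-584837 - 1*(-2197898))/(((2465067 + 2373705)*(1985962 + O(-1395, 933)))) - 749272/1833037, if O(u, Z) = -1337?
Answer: -2398455620639166581/5867641793809359500 ≈ -0.40876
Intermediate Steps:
(-584837 - 1*(-2197898))/(((2465067 + 2373705)*(1985962 + O(-1395, 933)))) - 749272/1833037 = (-584837 - 1*(-2197898))/(((2465067 + 2373705)*(1985962 - 1337))) - 749272/1833037 = (-584837 + 2197898)/((4838772*1984625)) - 749272*1/1833037 = 1613061/9603147880500 - 749272/1833037 = 1613061*(1/9603147880500) - 749272/1833037 = 537687/3201049293500 - 749272/1833037 = -2398455620639166581/5867641793809359500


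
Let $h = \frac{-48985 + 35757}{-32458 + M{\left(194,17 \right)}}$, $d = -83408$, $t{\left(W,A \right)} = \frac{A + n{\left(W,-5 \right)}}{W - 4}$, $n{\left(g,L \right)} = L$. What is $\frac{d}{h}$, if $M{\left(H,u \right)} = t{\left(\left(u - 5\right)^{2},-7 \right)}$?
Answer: $- \frac{23688560116}{115745} \approx -2.0466 \cdot 10^{5}$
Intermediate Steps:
$t{\left(W,A \right)} = \frac{-5 + A}{-4 + W}$ ($t{\left(W,A \right)} = \frac{A - 5}{W - 4} = \frac{-5 + A}{-4 + W}$)
$M{\left(H,u \right)} = - \frac{12}{-4 + \left(-5 + u\right)^{2}}$ ($M{\left(H,u \right)} = \frac{-5 - 7}{-4 + \left(u - 5\right)^{2}} = \frac{1}{-4 + \left(u - 5\right)^{2}} \left(-12\right) = \frac{1}{-4 + \left(-5 + u\right)^{2}} \left(-12\right) = - \frac{12}{-4 + \left(-5 + u\right)^{2}}$)
$h = \frac{462980}{1136033}$ ($h = \frac{-48985 + 35757}{-32458 - \frac{12}{-4 + \left(-5 + 17\right)^{2}}} = - \frac{13228}{-32458 - \frac{12}{-4 + 12^{2}}} = - \frac{13228}{-32458 - \frac{12}{-4 + 144}} = - \frac{13228}{-32458 - \frac{12}{140}} = - \frac{13228}{-32458 - \frac{3}{35}} = - \frac{13228}{- \frac{1136033}{35}} = \left(-13228\right) \left(- \frac{35}{1136033}\right) = \frac{462980}{1136033} \approx 0.40754$)
$\frac{d}{h} = - \frac{83408}{\frac{462980}{1136033}} = \left(-83408\right) \frac{1136033}{462980} = - \frac{23688560116}{115745}$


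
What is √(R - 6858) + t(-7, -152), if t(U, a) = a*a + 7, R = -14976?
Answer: 23111 + 3*I*√2426 ≈ 23111.0 + 147.76*I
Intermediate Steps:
t(U, a) = 7 + a² (t(U, a) = a² + 7 = 7 + a²)
√(R - 6858) + t(-7, -152) = √(-14976 - 6858) + (7 + (-152)²) = √(-21834) + (7 + 23104) = 3*I*√2426 + 23111 = 23111 + 3*I*√2426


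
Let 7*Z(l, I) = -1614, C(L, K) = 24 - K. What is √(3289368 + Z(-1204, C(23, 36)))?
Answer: 3*√17907526/7 ≈ 1813.6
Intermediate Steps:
Z(l, I) = -1614/7 (Z(l, I) = (⅐)*(-1614) = -1614/7)
√(3289368 + Z(-1204, C(23, 36))) = √(3289368 - 1614/7) = √(23023962/7) = 3*√17907526/7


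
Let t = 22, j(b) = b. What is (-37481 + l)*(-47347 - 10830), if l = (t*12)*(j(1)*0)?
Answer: 2180532137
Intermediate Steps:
l = 0 (l = (22*12)*(1*0) = 264*0 = 0)
(-37481 + l)*(-47347 - 10830) = (-37481 + 0)*(-47347 - 10830) = -37481*(-58177) = 2180532137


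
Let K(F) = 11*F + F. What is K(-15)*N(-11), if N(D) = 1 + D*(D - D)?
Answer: -180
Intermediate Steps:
N(D) = 1 (N(D) = 1 + D*0 = 1 + 0 = 1)
K(F) = 12*F
K(-15)*N(-11) = (12*(-15))*1 = -180*1 = -180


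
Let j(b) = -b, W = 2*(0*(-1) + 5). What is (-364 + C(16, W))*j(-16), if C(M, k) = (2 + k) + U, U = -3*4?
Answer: -5824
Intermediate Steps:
U = -12
W = 10 (W = 2*(0 + 5) = 2*5 = 10)
C(M, k) = -10 + k (C(M, k) = (2 + k) - 12 = -10 + k)
(-364 + C(16, W))*j(-16) = (-364 + (-10 + 10))*(-1*(-16)) = (-364 + 0)*16 = -364*16 = -5824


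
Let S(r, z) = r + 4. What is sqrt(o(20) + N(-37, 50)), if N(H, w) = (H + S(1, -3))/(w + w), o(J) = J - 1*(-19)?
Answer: sqrt(967)/5 ≈ 6.2193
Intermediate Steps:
o(J) = 19 + J (o(J) = J + 19 = 19 + J)
S(r, z) = 4 + r
N(H, w) = (5 + H)/(2*w) (N(H, w) = (H + (4 + 1))/(w + w) = (H + 5)/((2*w)) = (5 + H)*(1/(2*w)) = (5 + H)/(2*w))
sqrt(o(20) + N(-37, 50)) = sqrt((19 + 20) + (1/2)*(5 - 37)/50) = sqrt(39 + (1/2)*(1/50)*(-32)) = sqrt(39 - 8/25) = sqrt(967/25) = sqrt(967)/5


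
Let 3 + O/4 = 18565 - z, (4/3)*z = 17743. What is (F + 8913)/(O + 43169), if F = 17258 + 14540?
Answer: 40711/64188 ≈ 0.63425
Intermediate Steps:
z = 53229/4 (z = (¾)*17743 = 53229/4 ≈ 13307.)
F = 31798
O = 21019 (O = -12 + 4*(18565 - 1*53229/4) = -12 + 4*(18565 - 53229/4) = -12 + 4*(21031/4) = -12 + 21031 = 21019)
(F + 8913)/(O + 43169) = (31798 + 8913)/(21019 + 43169) = 40711/64188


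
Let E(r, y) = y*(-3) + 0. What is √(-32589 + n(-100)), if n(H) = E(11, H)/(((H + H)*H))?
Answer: I*√13035594/20 ≈ 180.52*I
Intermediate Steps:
E(r, y) = -3*y (E(r, y) = -3*y + 0 = -3*y)
n(H) = -3/(2*H) (n(H) = (-3*H)/(((H + H)*H)) = (-3*H)/(((2*H)*H)) = (-3*H)/((2*H²)) = (-3*H)*(1/(2*H²)) = -3/(2*H))
√(-32589 + n(-100)) = √(-32589 - 3/2/(-100)) = √(-32589 - 3/2*(-1/100)) = √(-32589 + 3/200) = √(-6517797/200) = I*√13035594/20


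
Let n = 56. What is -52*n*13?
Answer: -37856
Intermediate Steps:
-52*n*13 = -52*56*13 = -2912*13 = -37856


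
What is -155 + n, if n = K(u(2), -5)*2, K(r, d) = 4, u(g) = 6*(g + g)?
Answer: -147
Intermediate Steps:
u(g) = 12*g (u(g) = 6*(2*g) = 12*g)
n = 8 (n = 4*2 = 8)
-155 + n = -155 + 8 = -147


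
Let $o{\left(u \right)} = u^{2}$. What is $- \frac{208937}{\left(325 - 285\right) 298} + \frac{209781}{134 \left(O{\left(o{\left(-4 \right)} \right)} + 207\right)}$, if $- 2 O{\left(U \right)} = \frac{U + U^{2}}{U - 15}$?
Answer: $\frac{256381451}{56703440} \approx 4.5214$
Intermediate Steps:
$O{\left(U \right)} = - \frac{U + U^{2}}{2 \left(-15 + U\right)}$ ($O{\left(U \right)} = - \frac{\left(U + U^{2}\right) \frac{1}{U - 15}}{2} = - \frac{\left(U + U^{2}\right) \frac{1}{-15 + U}}{2} = - \frac{\frac{1}{-15 + U} \left(U + U^{2}\right)}{2} = - \frac{U + U^{2}}{2 \left(-15 + U\right)}$)
$- \frac{208937}{\left(325 - 285\right) 298} + \frac{209781}{134 \left(O{\left(o{\left(-4 \right)} \right)} + 207\right)} = - \frac{208937}{\left(325 - 285\right) 298} + \frac{209781}{134 \left(- \frac{\left(-4\right)^{2} \left(1 + \left(-4\right)^{2}\right)}{-30 + 2 \left(-4\right)^{2}} + 207\right)} = - \frac{208937}{40 \cdot 298} + \frac{209781}{134 \left(\left(-1\right) 16 \frac{1}{-30 + 2 \cdot 16} \left(1 + 16\right) + 207\right)} = - \frac{208937}{11920} + \frac{209781}{134 \left(\left(-1\right) 16 \frac{1}{-30 + 32} \cdot 17 + 207\right)} = \left(-208937\right) \frac{1}{11920} + \frac{209781}{134 \left(\left(-1\right) 16 \cdot \frac{1}{2} \cdot 17 + 207\right)} = - \frac{208937}{11920} + \frac{209781}{134 \left(\left(-1\right) 16 \cdot \frac{1}{2} \cdot 17 + 207\right)} = - \frac{208937}{11920} + \frac{209781}{134 \left(-136 + 207\right)} = - \frac{208937}{11920} + \frac{209781}{134 \cdot 71} = - \frac{208937}{11920} + \frac{209781}{9514} = \frac{256381451}{56703440}$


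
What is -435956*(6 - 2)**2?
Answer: -6975296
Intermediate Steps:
-435956*(6 - 2)**2 = -435956*4**2 = -435956*16 = -6975296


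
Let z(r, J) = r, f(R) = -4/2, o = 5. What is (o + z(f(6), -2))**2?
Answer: 9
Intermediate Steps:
f(R) = -2 (f(R) = -4*1/2 = -2)
(o + z(f(6), -2))**2 = (5 - 2)**2 = 3**2 = 9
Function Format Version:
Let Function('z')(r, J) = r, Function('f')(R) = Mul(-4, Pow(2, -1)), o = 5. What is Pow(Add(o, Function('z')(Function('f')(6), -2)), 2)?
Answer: 9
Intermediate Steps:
Function('f')(R) = -2 (Function('f')(R) = Mul(-4, Rational(1, 2)) = -2)
Pow(Add(o, Function('z')(Function('f')(6), -2)), 2) = Pow(Add(5, -2), 2) = Pow(3, 2) = 9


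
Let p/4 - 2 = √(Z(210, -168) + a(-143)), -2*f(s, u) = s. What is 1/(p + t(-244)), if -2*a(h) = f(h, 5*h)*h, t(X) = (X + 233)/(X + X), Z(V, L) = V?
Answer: -1910520/20264063239 + 476288*√21289/20264063239 ≈ 0.0033351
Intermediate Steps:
f(s, u) = -s/2
t(X) = (233 + X)/(2*X) (t(X) = (233 + X)/((2*X)) = (233 + X)*(1/(2*X)) = (233 + X)/(2*X))
a(h) = h²/4 (a(h) = -(-h/2)*h/2 = -(-1)*h²/4 = h²/4)
p = 8 + 2*√21289 (p = 8 + 4*√(210 + (¼)*(-143)²) = 8 + 4*√(210 + (¼)*20449) = 8 + 4*√(210 + 20449/4) = 8 + 4*√(21289/4) = 8 + 4*(√21289/2) = 8 + 2*√21289 ≈ 299.81)
1/(p + t(-244)) = 1/((8 + 2*√21289) + (½)*(233 - 244)/(-244)) = 1/((8 + 2*√21289) + (½)*(-1/244)*(-11)) = 1/((8 + 2*√21289) + 11/488) = 1/(3915/488 + 2*√21289)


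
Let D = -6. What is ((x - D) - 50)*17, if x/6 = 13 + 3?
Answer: 884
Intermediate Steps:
x = 96 (x = 6*(13 + 3) = 6*16 = 96)
((x - D) - 50)*17 = ((96 - 1*(-6)) - 50)*17 = ((96 + 6) - 50)*17 = (102 - 50)*17 = 52*17 = 884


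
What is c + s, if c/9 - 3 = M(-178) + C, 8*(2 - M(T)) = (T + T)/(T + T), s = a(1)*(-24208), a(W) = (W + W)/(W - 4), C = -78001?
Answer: -16459835/24 ≈ -6.8583e+5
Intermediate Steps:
a(W) = 2*W/(-4 + W) (a(W) = (2*W)/(-4 + W) = 2*W/(-4 + W))
s = 48416/3 (s = (2*1/(-4 + 1))*(-24208) = (2*1/(-3))*(-24208) = (2*1*(-⅓))*(-24208) = -⅔*(-24208) = 48416/3 ≈ 16139.)
M(T) = 15/8 (M(T) = 2 - (T + T)/(8*(T + T)) = 2 - 2*T/(8*(2*T)) = 2 - 2*T*1/(2*T)/8 = 2 - ⅛*1 = 2 - ⅛ = 15/8)
c = -5615721/8 (c = 27 + 9*(15/8 - 78001) = 27 + 9*(-623993/8) = 27 - 5615937/8 = -5615721/8 ≈ -7.0197e+5)
c + s = -5615721/8 + 48416/3 = -16459835/24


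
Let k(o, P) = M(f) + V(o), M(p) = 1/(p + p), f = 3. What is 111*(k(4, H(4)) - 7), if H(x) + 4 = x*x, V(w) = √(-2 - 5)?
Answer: -1517/2 + 111*I*√7 ≈ -758.5 + 293.68*I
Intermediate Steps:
M(p) = 1/(2*p)
V(w) = I*√7 (V(w) = √(-7) = I*√7)
H(x) = -4 + x² (H(x) = -4 + x*x = -4 + x²)
k(o, P) = ⅙ + I*√7 (k(o, P) = (½)/3 + I*√7 = (½)*(⅓) + I*√7 = ⅙ + I*√7)
111*(k(4, H(4)) - 7) = 111*((⅙ + I*√7) - 7) = 111*(-41/6 + I*√7) = -1517/2 + 111*I*√7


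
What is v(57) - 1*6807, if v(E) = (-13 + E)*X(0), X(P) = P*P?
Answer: -6807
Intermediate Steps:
X(P) = P²
v(E) = 0 (v(E) = (-13 + E)*0² = (-13 + E)*0 = 0)
v(57) - 1*6807 = 0 - 1*6807 = 0 - 6807 = -6807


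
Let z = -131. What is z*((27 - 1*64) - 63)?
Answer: 13100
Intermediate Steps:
z*((27 - 1*64) - 63) = -131*((27 - 1*64) - 63) = -131*((27 - 64) - 63) = -131*(-37 - 63) = -131*(-100) = 13100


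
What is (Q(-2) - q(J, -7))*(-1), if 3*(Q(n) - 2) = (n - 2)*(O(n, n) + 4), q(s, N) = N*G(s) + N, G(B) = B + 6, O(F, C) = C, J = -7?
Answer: ⅔ ≈ 0.66667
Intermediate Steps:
G(B) = 6 + B
q(s, N) = N + N*(6 + s) (q(s, N) = N*(6 + s) + N = N + N*(6 + s))
Q(n) = 2 + (-2 + n)*(4 + n)/3 (Q(n) = 2 + ((n - 2)*(n + 4))/3 = 2 + ((-2 + n)*(4 + n))/3 = 2 + (-2 + n)*(4 + n)/3)
(Q(-2) - q(J, -7))*(-1) = ((-⅔ + (⅓)*(-2)² + (⅔)*(-2)) - (-7)*(7 - 7))*(-1) = ((-⅔ + (⅓)*4 - 4/3) - (-7)*0)*(-1) = ((-⅔ + 4/3 - 4/3) - 1*0)*(-1) = (-⅔ + 0)*(-1) = -⅔*(-1) = ⅔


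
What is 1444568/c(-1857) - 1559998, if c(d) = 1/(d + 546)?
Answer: -1895388646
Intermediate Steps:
c(d) = 1/(546 + d)
1444568/c(-1857) - 1559998 = 1444568/(1/(546 - 1857)) - 1559998 = 1444568/(1/(-1311)) - 1559998 = 1444568/(-1/1311) - 1559998 = 1444568*(-1311) - 1559998 = -1893828648 - 1559998 = -1895388646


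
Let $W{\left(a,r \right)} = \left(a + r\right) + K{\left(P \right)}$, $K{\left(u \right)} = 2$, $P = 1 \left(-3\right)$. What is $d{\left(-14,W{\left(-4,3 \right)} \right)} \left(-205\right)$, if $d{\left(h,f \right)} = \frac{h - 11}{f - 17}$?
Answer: $- \frac{5125}{16} \approx -320.31$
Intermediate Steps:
$P = -3$
$W{\left(a,r \right)} = 2 + a + r$ ($W{\left(a,r \right)} = \left(a + r\right) + 2 = 2 + a + r$)
$d{\left(h,f \right)} = \frac{-11 + h}{-17 + f}$
$d{\left(-14,W{\left(-4,3 \right)} \right)} \left(-205\right) = \frac{-11 - 14}{-17 + \left(2 - 4 + 3\right)} \left(-205\right) = \frac{1}{-17 + 1} \left(-25\right) \left(-205\right) = \frac{1}{-16} \left(-25\right) \left(-205\right) = \left(- \frac{1}{16}\right) \left(-25\right) \left(-205\right) = \frac{25}{16} \left(-205\right) = - \frac{5125}{16}$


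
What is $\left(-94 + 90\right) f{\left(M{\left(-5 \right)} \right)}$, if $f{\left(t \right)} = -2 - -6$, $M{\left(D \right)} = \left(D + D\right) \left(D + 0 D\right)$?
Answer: $-16$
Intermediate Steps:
$M{\left(D \right)} = 2 D^{2}$ ($M{\left(D \right)} = 2 D \left(D + 0\right) = 2 D D = 2 D^{2}$)
$f{\left(t \right)} = 4$ ($f{\left(t \right)} = -2 + 6 = 4$)
$\left(-94 + 90\right) f{\left(M{\left(-5 \right)} \right)} = \left(-94 + 90\right) 4 = \left(-4\right) 4 = -16$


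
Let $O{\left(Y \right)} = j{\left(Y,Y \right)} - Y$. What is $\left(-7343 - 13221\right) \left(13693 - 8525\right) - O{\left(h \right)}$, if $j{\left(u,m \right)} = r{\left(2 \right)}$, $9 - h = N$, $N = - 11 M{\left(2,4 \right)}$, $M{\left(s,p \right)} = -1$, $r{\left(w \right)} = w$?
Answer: $-106274756$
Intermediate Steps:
$N = 11$ ($N = \left(-11\right) \left(-1\right) = 11$)
$h = -2$ ($h = 9 - 11 = -2$)
$j{\left(u,m \right)} = 2$
$O{\left(Y \right)} = 2 - Y$
$\left(-7343 - 13221\right) \left(13693 - 8525\right) - O{\left(h \right)} = \left(-7343 - 13221\right) \left(13693 - 8525\right) - \left(2 - -2\right) = \left(-20564\right) 5168 - \left(2 + 2\right) = -106274752 - 4 = -106274756$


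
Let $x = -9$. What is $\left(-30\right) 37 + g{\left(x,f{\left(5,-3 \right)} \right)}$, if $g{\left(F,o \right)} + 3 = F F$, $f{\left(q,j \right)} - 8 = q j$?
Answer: $-1032$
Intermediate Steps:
$f{\left(q,j \right)} = 8 + j q$ ($f{\left(q,j \right)} = 8 + q j = 8 + j q$)
$g{\left(F,o \right)} = -3 + F^{2}$ ($g{\left(F,o \right)} = -3 + F F = -3 + F^{2}$)
$\left(-30\right) 37 + g{\left(x,f{\left(5,-3 \right)} \right)} = \left(-30\right) 37 - \left(3 - \left(-9\right)^{2}\right) = -1110 + \left(-3 + 81\right) = -1110 + 78 = -1032$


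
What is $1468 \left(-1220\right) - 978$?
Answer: $-1791938$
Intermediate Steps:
$1468 \left(-1220\right) - 978 = -1790960 - 978 = -1791938$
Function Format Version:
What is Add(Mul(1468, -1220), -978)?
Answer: -1791938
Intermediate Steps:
Add(Mul(1468, -1220), -978) = Add(-1790960, -978) = -1791938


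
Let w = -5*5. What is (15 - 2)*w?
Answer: -325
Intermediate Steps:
w = -25
(15 - 2)*w = (15 - 2)*(-25) = 13*(-25) = -325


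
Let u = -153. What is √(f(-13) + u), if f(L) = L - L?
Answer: 3*I*√17 ≈ 12.369*I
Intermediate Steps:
f(L) = 0
√(f(-13) + u) = √(0 - 153) = √(-153) = 3*I*√17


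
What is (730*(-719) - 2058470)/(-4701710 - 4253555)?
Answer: 516668/1791053 ≈ 0.28847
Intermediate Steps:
(730*(-719) - 2058470)/(-4701710 - 4253555) = (-524870 - 2058470)/(-8955265) = -2583340*(-1/8955265) = 516668/1791053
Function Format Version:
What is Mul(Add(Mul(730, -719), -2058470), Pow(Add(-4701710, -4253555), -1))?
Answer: Rational(516668, 1791053) ≈ 0.28847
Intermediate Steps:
Mul(Add(Mul(730, -719), -2058470), Pow(Add(-4701710, -4253555), -1)) = Mul(Add(-524870, -2058470), Pow(-8955265, -1)) = Mul(-2583340, Rational(-1, 8955265)) = Rational(516668, 1791053)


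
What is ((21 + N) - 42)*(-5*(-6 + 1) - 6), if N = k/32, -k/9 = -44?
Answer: -1311/8 ≈ -163.88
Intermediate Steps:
k = 396 (k = -9*(-44) = 396)
N = 99/8 (N = 396/32 = 396*(1/32) = 99/8 ≈ 12.375)
((21 + N) - 42)*(-5*(-6 + 1) - 6) = ((21 + 99/8) - 42)*(-5*(-6 + 1) - 6) = (267/8 - 42)*(-5*(-5) - 6) = -69*(25 - 6)/8 = -69/8*19 = -1311/8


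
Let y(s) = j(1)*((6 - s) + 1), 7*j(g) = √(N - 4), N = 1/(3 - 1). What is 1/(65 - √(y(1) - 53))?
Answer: 7/(455 - √7*√(-371 + 3*I*√14)) ≈ 0.015219 + 0.0017077*I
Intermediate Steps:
N = ½ (N = 1/2 = ½ ≈ 0.50000)
j(g) = I*√14/14 (j(g) = √(½ - 4)/7 = √(-7/2)/7 = (I*√14/2)/7 = I*√14/14)
y(s) = I*√14*(7 - s)/14 (y(s) = (I*√14/14)*((6 - s) + 1) = (I*√14/14)*(7 - s) = I*√14*(7 - s)/14)
1/(65 - √(y(1) - 53)) = 1/(65 - √(I*√14*(7 - 1*1)/14 - 53)) = 1/(65 - √(I*√14*(7 - 1)/14 - 53)) = 1/(65 - √((1/14)*I*√14*6 - 53)) = 1/(65 - √(3*I*√14/7 - 53)) = 1/(65 - √(-53 + 3*I*√14/7))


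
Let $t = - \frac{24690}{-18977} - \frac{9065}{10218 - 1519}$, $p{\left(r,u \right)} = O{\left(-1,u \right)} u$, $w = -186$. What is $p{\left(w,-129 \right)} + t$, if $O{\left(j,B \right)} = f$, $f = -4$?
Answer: $\frac{85224508073}{165080923} \approx 516.26$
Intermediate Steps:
$O{\left(j,B \right)} = -4$
$p{\left(r,u \right)} = - 4 u$
$t = \frac{42751805}{165080923}$ ($t = \left(-24690\right) \left(- \frac{1}{18977}\right) - \frac{9065}{10218 - 1519} = \frac{24690}{18977} - \frac{9065}{8699} = \frac{42751805}{165080923} \approx 0.25898$)
$p{\left(w,-129 \right)} + t = \left(-4\right) \left(-129\right) + \frac{42751805}{165080923} = 516 + \frac{42751805}{165080923} = \frac{85224508073}{165080923}$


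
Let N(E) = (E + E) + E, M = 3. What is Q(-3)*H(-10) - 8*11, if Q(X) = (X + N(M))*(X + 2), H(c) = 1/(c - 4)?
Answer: -613/7 ≈ -87.571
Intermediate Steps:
N(E) = 3*E (N(E) = 2*E + E = 3*E)
H(c) = 1/(-4 + c)
Q(X) = (2 + X)*(9 + X) (Q(X) = (X + 3*3)*(X + 2) = (X + 9)*(2 + X) = (9 + X)*(2 + X) = (2 + X)*(9 + X))
Q(-3)*H(-10) - 8*11 = (18 + (-3)**2 + 11*(-3))/(-4 - 10) - 8*11 = (18 + 9 - 33)/(-14) - 88 = -6*(-1/14) - 88 = 3/7 - 88 = -613/7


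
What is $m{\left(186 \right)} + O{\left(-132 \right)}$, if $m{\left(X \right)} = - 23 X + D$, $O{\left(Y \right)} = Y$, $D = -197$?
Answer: $-4607$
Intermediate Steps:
$m{\left(X \right)} = -197 - 23 X$ ($m{\left(X \right)} = - 23 X - 197 = -197 - 23 X$)
$m{\left(186 \right)} + O{\left(-132 \right)} = \left(-197 - 4278\right) - 132 = -4475 - 132 = -4607$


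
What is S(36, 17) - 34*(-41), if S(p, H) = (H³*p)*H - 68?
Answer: 3008082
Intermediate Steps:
S(p, H) = -68 + p*H⁴ (S(p, H) = (p*H³)*H - 68 = p*H⁴ - 68 = -68 + p*H⁴)
S(36, 17) - 34*(-41) = (-68 + 36*17⁴) - 34*(-41) = (-68 + 36*83521) - 1*(-1394) = (-68 + 3006756) + 1394 = 3006688 + 1394 = 3008082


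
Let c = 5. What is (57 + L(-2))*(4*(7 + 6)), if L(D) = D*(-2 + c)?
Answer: 2652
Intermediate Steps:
L(D) = 3*D (L(D) = D*(-2 + 5) = D*3 = 3*D)
(57 + L(-2))*(4*(7 + 6)) = (57 + 3*(-2))*(4*(7 + 6)) = (57 - 6)*(4*13) = 51*52 = 2652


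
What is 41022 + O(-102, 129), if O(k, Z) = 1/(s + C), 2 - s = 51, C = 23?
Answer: 1066571/26 ≈ 41022.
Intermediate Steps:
s = -49 (s = 2 - 1*51 = 2 - 51 = -49)
O(k, Z) = -1/26 (O(k, Z) = 1/(-49 + 23) = 1/(-26) = -1/26)
41022 + O(-102, 129) = 41022 - 1/26 = 1066571/26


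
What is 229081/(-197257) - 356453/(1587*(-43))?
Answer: 54680132900/13461014937 ≈ 4.0621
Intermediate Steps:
229081/(-197257) - 356453/(1587*(-43)) = 229081*(-1/197257) - 356453/(-68241) = -229081/197257 - 356453*(-1/68241) = -229081/197257 + 356453/68241 = 54680132900/13461014937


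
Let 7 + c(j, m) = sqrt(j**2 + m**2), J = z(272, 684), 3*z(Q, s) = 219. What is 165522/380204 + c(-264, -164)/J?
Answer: 4710839/13877446 + 4*sqrt(6037)/73 ≈ 4.5969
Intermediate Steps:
z(Q, s) = 73 (z(Q, s) = (1/3)*219 = 73)
J = 73
c(j, m) = -7 + sqrt(j**2 + m**2)
165522/380204 + c(-264, -164)/J = 165522/380204 + (-7 + sqrt((-264)**2 + (-164)**2))/73 = 165522*(1/380204) + (-7 + sqrt(69696 + 26896))*(1/73) = 82761/190102 + (-7 + sqrt(96592))*(1/73) = 82761/190102 + (-7 + 4*sqrt(6037))*(1/73) = 82761/190102 + (-7/73 + 4*sqrt(6037)/73) = 4710839/13877446 + 4*sqrt(6037)/73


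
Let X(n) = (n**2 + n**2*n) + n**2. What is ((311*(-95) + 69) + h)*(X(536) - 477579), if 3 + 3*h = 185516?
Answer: 14959601344865/3 ≈ 4.9865e+12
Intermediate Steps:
h = 185513/3 (h = -1 + (1/3)*185516 = -1 + 185516/3 = 185513/3 ≈ 61838.)
X(n) = n**3 + 2*n**2 (X(n) = (n**2 + n**3) + n**2 = n**3 + 2*n**2)
((311*(-95) + 69) + h)*(X(536) - 477579) = ((311*(-95) + 69) + 185513/3)*(536**2*(2 + 536) - 477579) = ((-29545 + 69) + 185513/3)*(287296*538 - 477579) = (-29476 + 185513/3)*(154565248 - 477579) = (97085/3)*154087669 = 14959601344865/3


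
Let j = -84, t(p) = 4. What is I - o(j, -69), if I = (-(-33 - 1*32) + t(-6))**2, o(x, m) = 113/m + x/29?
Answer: 9535834/2001 ≈ 4765.5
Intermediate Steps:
o(x, m) = 113/m + x/29 (o(x, m) = 113/m + x*(1/29) = 113/m + x/29)
I = 4761 (I = (-(-33 - 1*32) + 4)**2 = (-(-33 - 32) + 4)**2 = (-1*(-65) + 4)**2 = (65 + 4)**2 = 69**2 = 4761)
I - o(j, -69) = 4761 - (113/(-69) + (1/29)*(-84)) = 4761 - (113*(-1/69) - 84/29) = 4761 - (-113/69 - 84/29) = 4761 - 1*(-9073/2001) = 4761 + 9073/2001 = 9535834/2001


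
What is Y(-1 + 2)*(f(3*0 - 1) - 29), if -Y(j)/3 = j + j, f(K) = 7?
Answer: 132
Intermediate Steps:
Y(j) = -6*j (Y(j) = -3*(j + j) = -6*j)
Y(-1 + 2)*(f(3*0 - 1) - 29) = (-6*(-1 + 2))*(7 - 29) = -6*1*(-22) = -6*(-22) = 132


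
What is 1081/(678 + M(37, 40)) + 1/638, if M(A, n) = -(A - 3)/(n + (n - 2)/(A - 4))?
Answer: 9973429/6241554 ≈ 1.5979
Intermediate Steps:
M(A, n) = -(-3 + A)/(n + (-2 + n)/(-4 + A))
1081/(678 + M(37, 40)) + 1/638 = 1081/(678 + (12 + 37**2 - 7*37)/(2 + 3*40 - 1*37*40)) + 1/638 = 1081/(678 + (12 + 1369 - 259)/(2 + 120 - 1480)) + 1/638 = 1081/(678 + 1122/(-1358)) + 1/638 = 1081/(678 - 1/1358*1122) + 1/638 = 1081/(678 - 561/679) + 1/638 = 1081/(459801/679) + 1/638 = 1081*(679/459801) + 1/638 = 15617/9783 + 1/638 = 9973429/6241554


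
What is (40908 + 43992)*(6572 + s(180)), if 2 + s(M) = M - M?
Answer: 557793000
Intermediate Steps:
s(M) = -2 (s(M) = -2 + (M - M) = -2 + 0 = -2)
(40908 + 43992)*(6572 + s(180)) = (40908 + 43992)*(6572 - 2) = 84900*6570 = 557793000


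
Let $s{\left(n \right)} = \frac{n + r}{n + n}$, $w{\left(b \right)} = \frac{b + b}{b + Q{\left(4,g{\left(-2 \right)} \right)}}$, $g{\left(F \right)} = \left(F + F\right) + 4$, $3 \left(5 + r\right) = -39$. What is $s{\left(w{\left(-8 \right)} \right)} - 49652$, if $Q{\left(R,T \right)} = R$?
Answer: $- \frac{198615}{4} \approx -49654.0$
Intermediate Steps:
$r = -18$ ($r = -5 + \frac{1}{3} \left(-39\right) = -5 - 13 = -18$)
$g{\left(F \right)} = 4 + 2 F$ ($g{\left(F \right)} = 2 F + 4 = 4 + 2 F$)
$w{\left(b \right)} = \frac{2 b}{4 + b}$ ($w{\left(b \right)} = \frac{b + b}{b + 4} = \frac{2 b}{4 + b}$)
$s{\left(n \right)} = \frac{-18 + n}{2 n}$ ($s{\left(n \right)} = \frac{n - 18}{n + n} = \frac{-18 + n}{2 n}$)
$s{\left(w{\left(-8 \right)} \right)} - 49652 = \frac{-18 + 2 \left(-8\right) \frac{1}{4 - 8}}{2 \cdot 2 \left(-8\right) \frac{1}{4 - 8}} - 49652 = \frac{-18 + 2 \left(-8\right) \frac{1}{-4}}{2 \cdot 2 \left(-8\right) \frac{1}{-4}} - 49652 = \frac{-18 + 2 \left(-8\right) \left(- \frac{1}{4}\right)}{2 \cdot 2 \left(-8\right) \left(- \frac{1}{4}\right)} - 49652 = \frac{-18 + 4}{2 \cdot 4} - 49652 = \frac{1}{2} \cdot \frac{1}{4} \left(-14\right) - 49652 = - \frac{7}{4} - 49652 = - \frac{198615}{4}$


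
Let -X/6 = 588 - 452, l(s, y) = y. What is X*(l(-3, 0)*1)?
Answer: 0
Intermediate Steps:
X = -816 (X = -6*(588 - 452) = -6*136 = -816)
X*(l(-3, 0)*1) = -0 = -816*0 = 0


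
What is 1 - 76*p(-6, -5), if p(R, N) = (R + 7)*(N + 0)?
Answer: 381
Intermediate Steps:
p(R, N) = N*(7 + R) (p(R, N) = (7 + R)*N = N*(7 + R))
1 - 76*p(-6, -5) = 1 - (-380)*(7 - 6) = 1 - (-380) = 1 - 76*(-5) = 1 + 380 = 381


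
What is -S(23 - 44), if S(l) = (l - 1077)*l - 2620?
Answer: -20438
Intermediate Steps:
S(l) = -2620 + l*(-1077 + l) (S(l) = (-1077 + l)*l - 2620 = l*(-1077 + l) - 2620 = -2620 + l*(-1077 + l))
-S(23 - 44) = -(-2620 + (23 - 44)² - 1077*(23 - 44)) = -(-2620 + (-21)² - 1077*(-21)) = -(-2620 + 441 + 22617) = -1*20438 = -20438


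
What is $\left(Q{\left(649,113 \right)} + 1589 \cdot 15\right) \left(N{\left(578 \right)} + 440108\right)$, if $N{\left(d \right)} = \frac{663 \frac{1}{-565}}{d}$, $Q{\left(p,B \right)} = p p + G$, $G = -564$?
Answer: $\frac{1878888626317276}{9605} \approx 1.9562 \cdot 10^{11}$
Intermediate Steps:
$Q{\left(p,B \right)} = -564 + p^{2}$ ($Q{\left(p,B \right)} = p p - 564 = p^{2} - 564 = -564 + p^{2}$)
$N{\left(d \right)} = - \frac{663}{565 d}$ ($N{\left(d \right)} = \frac{663 \left(- \frac{1}{565}\right)}{d} = - \frac{663}{565 d}$)
$\left(Q{\left(649,113 \right)} + 1589 \cdot 15\right) \left(N{\left(578 \right)} + 440108\right) = \left(\left(-564 + 649^{2}\right) + 1589 \cdot 15\right) \left(- \frac{663}{565 \cdot 578} + 440108\right) = \left(\left(-564 + 421201\right) + 23835\right) \left(\left(- \frac{663}{565}\right) \frac{1}{578} + 440108\right) = \left(420637 + 23835\right) \left(- \frac{39}{19210} + 440108\right) = 444472 \cdot \frac{8454474641}{19210} = \frac{1878888626317276}{9605}$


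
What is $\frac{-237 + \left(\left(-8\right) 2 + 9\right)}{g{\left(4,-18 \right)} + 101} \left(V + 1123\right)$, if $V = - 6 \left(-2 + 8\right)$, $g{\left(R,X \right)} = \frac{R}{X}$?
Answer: $- \frac{2387052}{907} \approx -2631.8$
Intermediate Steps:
$V = -36$ ($V = \left(-6\right) 6 = -36$)
$\frac{-237 + \left(\left(-8\right) 2 + 9\right)}{g{\left(4,-18 \right)} + 101} \left(V + 1123\right) = \frac{-237 + \left(\left(-8\right) 2 + 9\right)}{\frac{4}{-18} + 101} \left(-36 + 1123\right) = \frac{-237 + \left(-16 + 9\right)}{4 \left(- \frac{1}{18}\right) + 101} \cdot 1087 = \frac{-237 - 7}{- \frac{2}{9} + 101} \cdot 1087 = - \frac{244}{\frac{907}{9}} \cdot 1087 = \left(-244\right) \frac{9}{907} \cdot 1087 = \left(- \frac{2196}{907}\right) 1087 = - \frac{2387052}{907}$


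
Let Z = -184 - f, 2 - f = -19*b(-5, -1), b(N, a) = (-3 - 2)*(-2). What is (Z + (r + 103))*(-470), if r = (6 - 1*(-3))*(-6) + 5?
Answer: 151340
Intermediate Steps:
b(N, a) = 10 (b(N, a) = -5*(-2) = 10)
r = -49 (r = (6 + 3)*(-6) + 5 = 9*(-6) + 5 = -54 + 5 = -49)
f = 192 (f = 2 - (-19)*10 = 2 - 1*(-190) = 2 + 190 = 192)
Z = -376 (Z = -184 - 1*192 = -184 - 192 = -376)
(Z + (r + 103))*(-470) = (-376 + (-49 + 103))*(-470) = (-376 + 54)*(-470) = -322*(-470) = 151340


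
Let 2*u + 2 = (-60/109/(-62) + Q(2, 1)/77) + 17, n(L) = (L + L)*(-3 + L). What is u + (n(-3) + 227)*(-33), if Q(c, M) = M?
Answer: -2256174040/260183 ≈ -8671.5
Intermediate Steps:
n(L) = 2*L*(-3 + L) (n(L) = (2*L)*(-3 + L) = 2*L*(-3 + L))
u = 1954217/260183 (u = -1 + ((-60/109/(-62) + 1/77) + 17)/2 = -1 + ((-60*1/109*(-1/62) + 1*(1/77)) + 17)/2 = -1 + ((-60/109*(-1/62) + 1/77) + 17)/2 = -1 + ((30/3379 + 1/77) + 17)/2 = -1 + (5689/260183 + 17)/2 = -1 + (½)*(4428800/260183) = -1 + 2214400/260183 = 1954217/260183 ≈ 7.5109)
u + (n(-3) + 227)*(-33) = 1954217/260183 + (2*(-3)*(-3 - 3) + 227)*(-33) = 1954217/260183 + (2*(-3)*(-6) + 227)*(-33) = 1954217/260183 + (36 + 227)*(-33) = 1954217/260183 + 263*(-33) = 1954217/260183 - 8679 = -2256174040/260183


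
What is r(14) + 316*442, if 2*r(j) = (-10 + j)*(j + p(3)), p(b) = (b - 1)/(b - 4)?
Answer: 139696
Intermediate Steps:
p(b) = (-1 + b)/(-4 + b)
r(j) = (-10 + j)*(-2 + j)/2 (r(j) = ((-10 + j)*(j + (-1 + 3)/(-4 + 3)))/2 = ((-10 + j)*(j + 2/(-1)))/2 = ((-10 + j)*(j - 1*2))/2 = ((-10 + j)*(j - 2))/2 = ((-10 + j)*(-2 + j))/2 = (-10 + j)*(-2 + j)/2)
r(14) + 316*442 = (10 + (½)*14² - 6*14) + 316*442 = (10 + (½)*196 - 84) + 139672 = (10 + 98 - 84) + 139672 = 24 + 139672 = 139696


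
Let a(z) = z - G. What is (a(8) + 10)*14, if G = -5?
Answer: 322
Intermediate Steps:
a(z) = 5 + z (a(z) = z - 1*(-5) = z + 5 = 5 + z)
(a(8) + 10)*14 = ((5 + 8) + 10)*14 = (13 + 10)*14 = 23*14 = 322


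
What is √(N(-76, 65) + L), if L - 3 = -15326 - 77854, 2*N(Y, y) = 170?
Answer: 74*I*√17 ≈ 305.11*I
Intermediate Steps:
N(Y, y) = 85 (N(Y, y) = (½)*170 = 85)
L = -93177 (L = 3 + (-15326 - 77854) = 3 - 93180 = -93177)
√(N(-76, 65) + L) = √(85 - 93177) = √(-93092) = 74*I*√17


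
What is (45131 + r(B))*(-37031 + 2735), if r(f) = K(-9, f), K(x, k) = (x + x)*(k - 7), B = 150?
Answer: -1459534872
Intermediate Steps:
K(x, k) = 2*x*(-7 + k) (K(x, k) = (2*x)*(-7 + k) = 2*x*(-7 + k))
r(f) = 126 - 18*f (r(f) = 2*(-9)*(-7 + f) = 126 - 18*f)
(45131 + r(B))*(-37031 + 2735) = (45131 + (126 - 18*150))*(-37031 + 2735) = (45131 + (126 - 2700))*(-34296) = (45131 - 2574)*(-34296) = 42557*(-34296) = -1459534872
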